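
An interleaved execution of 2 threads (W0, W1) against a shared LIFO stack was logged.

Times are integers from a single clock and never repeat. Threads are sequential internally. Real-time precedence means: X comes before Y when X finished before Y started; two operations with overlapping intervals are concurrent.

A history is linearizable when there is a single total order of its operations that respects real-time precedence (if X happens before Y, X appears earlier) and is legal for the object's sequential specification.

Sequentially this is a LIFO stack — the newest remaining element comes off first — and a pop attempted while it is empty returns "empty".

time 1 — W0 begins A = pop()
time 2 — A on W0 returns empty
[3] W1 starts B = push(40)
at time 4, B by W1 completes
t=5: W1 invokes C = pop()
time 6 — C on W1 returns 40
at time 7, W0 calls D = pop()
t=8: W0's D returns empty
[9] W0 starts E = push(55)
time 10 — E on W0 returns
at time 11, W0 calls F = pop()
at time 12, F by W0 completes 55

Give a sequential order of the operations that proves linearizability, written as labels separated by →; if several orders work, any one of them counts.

after step 1 (A pop() → empty): stack <>
after step 2 (B push(40)): stack <40>
after step 3 (C pop() → 40): stack <>
after step 4 (D pop() → empty): stack <>
after step 5 (E push(55)): stack <55>
after step 6 (F pop() → 55): stack <>

A → B → C → D → E → F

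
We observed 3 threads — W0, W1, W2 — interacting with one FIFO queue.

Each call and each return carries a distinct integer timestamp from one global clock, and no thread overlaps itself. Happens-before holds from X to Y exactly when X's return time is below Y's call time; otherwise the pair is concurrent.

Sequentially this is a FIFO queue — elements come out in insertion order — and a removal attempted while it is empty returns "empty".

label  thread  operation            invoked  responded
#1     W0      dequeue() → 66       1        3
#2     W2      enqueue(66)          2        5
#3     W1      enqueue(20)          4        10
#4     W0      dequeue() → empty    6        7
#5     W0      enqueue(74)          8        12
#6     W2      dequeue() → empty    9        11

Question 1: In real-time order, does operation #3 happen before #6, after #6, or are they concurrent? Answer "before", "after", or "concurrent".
concurrent

#3 spans [4,10], #6 spans [9,11]
the intervals overlap in both directions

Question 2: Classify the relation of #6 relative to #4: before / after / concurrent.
after

#6 spans [9,11], #4 spans [6,7]
resp(#4)=7 < inv(#6)=9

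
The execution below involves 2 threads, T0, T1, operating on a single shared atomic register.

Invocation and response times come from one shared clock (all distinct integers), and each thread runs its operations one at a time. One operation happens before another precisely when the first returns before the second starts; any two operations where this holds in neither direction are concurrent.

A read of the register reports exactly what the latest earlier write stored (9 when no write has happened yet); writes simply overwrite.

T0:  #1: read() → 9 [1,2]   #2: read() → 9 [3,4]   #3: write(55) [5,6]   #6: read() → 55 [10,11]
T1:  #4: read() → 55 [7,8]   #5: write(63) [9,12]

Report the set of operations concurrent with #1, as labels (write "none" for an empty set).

none

#1 spans [1,2]: anything still running between times 1 and 2 counts as concurrent
#2 [3,4]: after
#3 [5,6]: after
#4 [7,8]: after
#5 [9,12]: after
#6 [10,11]: after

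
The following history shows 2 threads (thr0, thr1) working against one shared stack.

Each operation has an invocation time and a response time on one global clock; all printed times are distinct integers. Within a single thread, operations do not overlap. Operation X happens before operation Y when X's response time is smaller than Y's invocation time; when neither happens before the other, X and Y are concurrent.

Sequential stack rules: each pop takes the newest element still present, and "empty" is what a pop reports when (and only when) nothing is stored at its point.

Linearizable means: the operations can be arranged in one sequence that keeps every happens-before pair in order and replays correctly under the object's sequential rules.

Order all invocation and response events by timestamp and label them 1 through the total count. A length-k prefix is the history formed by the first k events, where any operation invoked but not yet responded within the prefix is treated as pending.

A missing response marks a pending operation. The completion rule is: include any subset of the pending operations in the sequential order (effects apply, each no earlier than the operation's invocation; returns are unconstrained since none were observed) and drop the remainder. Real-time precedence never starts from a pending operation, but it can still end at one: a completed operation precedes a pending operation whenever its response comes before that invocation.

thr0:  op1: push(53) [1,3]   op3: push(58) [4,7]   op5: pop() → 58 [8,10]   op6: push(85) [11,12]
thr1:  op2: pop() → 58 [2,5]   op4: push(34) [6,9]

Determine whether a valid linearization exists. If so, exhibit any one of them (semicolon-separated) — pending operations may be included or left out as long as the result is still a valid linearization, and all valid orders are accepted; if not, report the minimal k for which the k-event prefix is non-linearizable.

not linearizable — minimal violating prefix: 10 events

cut after 9 events: linearizable; cut after 10 events (op5 responds, time 10): not linearizable
8 orders of the 5 completed stack ops respect real time; none is legal
sample order op1, op2, op3, op4, op5 stalls at step 2 — op2 pop() → 58 has no legal effect
sample order op1, op2, op3, op5, op4 stalls at step 2 — op2 pop() → 58 has no legal effect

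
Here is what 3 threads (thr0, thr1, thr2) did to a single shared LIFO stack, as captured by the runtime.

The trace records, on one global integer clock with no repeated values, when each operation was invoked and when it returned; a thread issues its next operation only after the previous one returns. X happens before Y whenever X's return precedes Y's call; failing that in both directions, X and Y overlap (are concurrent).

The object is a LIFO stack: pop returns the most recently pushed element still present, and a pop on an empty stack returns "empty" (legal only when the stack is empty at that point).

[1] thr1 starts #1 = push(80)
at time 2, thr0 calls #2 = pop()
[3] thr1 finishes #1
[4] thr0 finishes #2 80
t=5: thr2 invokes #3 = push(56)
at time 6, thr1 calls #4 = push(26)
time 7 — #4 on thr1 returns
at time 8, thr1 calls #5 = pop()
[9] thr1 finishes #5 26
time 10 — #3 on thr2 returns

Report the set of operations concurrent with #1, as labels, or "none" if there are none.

#1 runs from 1 to 3; window-overlapping ops are concurrent
#2 [2,4]: concurrent
#3 [5,10]: after
#4 [6,7]: after
#5 [8,9]: after

#2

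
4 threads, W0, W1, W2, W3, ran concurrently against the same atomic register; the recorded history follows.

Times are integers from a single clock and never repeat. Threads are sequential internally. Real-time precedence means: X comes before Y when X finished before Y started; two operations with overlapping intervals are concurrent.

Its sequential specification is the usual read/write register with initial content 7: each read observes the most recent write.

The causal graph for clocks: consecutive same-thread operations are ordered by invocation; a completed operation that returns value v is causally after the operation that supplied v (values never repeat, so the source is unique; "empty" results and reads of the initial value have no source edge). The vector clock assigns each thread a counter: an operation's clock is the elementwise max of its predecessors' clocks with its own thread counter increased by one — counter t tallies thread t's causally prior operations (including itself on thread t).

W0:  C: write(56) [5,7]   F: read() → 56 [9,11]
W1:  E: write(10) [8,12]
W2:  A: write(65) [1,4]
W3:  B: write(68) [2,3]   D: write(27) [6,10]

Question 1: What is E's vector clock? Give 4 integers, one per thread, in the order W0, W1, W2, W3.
Answer: (0, 1, 0, 0)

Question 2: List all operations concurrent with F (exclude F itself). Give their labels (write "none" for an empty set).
Answer: D, E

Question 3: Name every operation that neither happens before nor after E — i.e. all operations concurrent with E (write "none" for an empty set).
Answer: D, F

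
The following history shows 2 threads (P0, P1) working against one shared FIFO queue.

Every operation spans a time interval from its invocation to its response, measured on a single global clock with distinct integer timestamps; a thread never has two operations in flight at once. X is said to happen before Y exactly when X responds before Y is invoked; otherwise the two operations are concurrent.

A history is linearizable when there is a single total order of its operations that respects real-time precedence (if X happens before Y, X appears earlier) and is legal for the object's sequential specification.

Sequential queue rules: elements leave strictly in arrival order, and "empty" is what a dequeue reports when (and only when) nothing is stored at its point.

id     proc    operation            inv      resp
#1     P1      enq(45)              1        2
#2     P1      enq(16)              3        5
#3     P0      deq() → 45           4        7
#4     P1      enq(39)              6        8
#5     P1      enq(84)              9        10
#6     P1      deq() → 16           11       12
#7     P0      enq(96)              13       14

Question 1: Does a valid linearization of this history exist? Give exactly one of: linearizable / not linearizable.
a witness: #1, #2, #3, #4, #5, #6, #7
after step 1 (#1 enq(45)): queue <45>
after step 2 (#2 enq(16)): queue <45,16>
after step 3 (#3 deq() → 45): queue <16>
after step 4 (#4 enq(39)): queue <16,39>
after step 5 (#5 enq(84)): queue <16,39,84>
after step 6 (#6 deq() → 16): queue <39,84>
after step 7 (#7 enq(96)): queue <39,84,96>

linearizable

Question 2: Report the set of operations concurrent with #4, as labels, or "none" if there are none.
Answer: #3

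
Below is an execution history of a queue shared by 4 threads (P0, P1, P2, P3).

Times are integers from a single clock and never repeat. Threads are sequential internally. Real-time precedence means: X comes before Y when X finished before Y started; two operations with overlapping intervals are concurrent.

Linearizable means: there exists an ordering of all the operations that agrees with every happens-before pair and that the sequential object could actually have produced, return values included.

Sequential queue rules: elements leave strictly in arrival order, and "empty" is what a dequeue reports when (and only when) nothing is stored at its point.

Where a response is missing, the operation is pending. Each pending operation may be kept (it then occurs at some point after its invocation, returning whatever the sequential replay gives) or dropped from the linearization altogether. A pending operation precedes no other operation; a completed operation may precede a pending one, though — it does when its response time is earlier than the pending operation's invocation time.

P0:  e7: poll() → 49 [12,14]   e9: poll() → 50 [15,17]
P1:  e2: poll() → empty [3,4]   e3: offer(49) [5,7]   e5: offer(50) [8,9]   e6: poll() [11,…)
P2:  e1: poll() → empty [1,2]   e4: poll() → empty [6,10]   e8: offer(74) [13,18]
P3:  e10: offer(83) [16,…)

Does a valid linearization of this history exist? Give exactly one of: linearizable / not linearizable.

linearizable

witness order: e1, e2, e4, e3, e5, e7, e8, e9
after step 1 (e1 poll() → empty): queue <>
after step 2 (e2 poll() → empty): queue <>
after step 3 (e4 poll() → empty): queue <>
after step 4 (e3 offer(49)): queue <49>
after step 5 (e5 offer(50)): queue <49,50>
after step 6 (e7 poll() → 49): queue <50>
after step 7 (e8 offer(74)): queue <50,74>
after step 8 (e9 poll() → 50): queue <74>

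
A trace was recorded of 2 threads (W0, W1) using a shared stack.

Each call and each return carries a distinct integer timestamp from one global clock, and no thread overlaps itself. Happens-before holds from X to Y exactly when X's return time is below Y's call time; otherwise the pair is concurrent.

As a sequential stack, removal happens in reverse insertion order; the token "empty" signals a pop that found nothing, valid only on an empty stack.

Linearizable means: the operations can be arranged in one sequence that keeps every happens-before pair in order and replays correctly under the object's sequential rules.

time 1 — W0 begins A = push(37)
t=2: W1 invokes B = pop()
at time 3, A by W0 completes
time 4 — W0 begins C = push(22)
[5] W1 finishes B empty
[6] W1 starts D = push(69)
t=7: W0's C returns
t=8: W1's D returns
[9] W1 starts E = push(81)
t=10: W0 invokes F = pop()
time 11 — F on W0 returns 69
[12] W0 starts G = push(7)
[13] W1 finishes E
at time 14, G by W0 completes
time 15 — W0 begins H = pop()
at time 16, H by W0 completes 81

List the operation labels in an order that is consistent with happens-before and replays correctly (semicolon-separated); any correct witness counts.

B; A; C; D; F; G; E; H

step 1: B pop() → empty — stack <>
step 2: A push(37) — stack <37>
step 3: C push(22) — stack <37,22>
step 4: D push(69) — stack <37,22,69>
step 5: F pop() → 69 — stack <37,22>
step 6: G push(7) — stack <37,22,7>
step 7: E push(81) — stack <37,22,7,81>
step 8: H pop() → 81 — stack <37,22,7>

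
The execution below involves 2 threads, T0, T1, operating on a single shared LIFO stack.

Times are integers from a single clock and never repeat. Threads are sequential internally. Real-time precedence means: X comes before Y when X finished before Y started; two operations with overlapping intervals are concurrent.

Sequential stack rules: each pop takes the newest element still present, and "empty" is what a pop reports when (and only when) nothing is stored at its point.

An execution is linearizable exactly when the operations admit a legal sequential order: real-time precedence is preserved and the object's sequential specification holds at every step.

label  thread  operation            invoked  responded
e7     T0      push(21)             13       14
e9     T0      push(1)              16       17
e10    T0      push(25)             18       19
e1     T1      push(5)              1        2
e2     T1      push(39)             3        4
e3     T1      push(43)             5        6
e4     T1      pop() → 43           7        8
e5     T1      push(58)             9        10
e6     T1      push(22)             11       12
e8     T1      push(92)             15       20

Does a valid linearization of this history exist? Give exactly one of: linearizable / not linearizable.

witness order: e1, e2, e3, e4, e5, e6, e7, e8, e9, e10
step 1: e1 push(5) — stack <5>
step 2: e2 push(39) — stack <5,39>
step 3: e3 push(43) — stack <5,39,43>
step 4: e4 pop() → 43 — stack <5,39>
step 5: e5 push(58) — stack <5,39,58>
step 6: e6 push(22) — stack <5,39,58,22>
step 7: e7 push(21) — stack <5,39,58,22,21>
step 8: e8 push(92) — stack <5,39,58,22,21,92>
step 9: e9 push(1) — stack <5,39,58,22,21,92,1>
step 10: e10 push(25) — stack <5,39,58,22,21,92,1,25>

linearizable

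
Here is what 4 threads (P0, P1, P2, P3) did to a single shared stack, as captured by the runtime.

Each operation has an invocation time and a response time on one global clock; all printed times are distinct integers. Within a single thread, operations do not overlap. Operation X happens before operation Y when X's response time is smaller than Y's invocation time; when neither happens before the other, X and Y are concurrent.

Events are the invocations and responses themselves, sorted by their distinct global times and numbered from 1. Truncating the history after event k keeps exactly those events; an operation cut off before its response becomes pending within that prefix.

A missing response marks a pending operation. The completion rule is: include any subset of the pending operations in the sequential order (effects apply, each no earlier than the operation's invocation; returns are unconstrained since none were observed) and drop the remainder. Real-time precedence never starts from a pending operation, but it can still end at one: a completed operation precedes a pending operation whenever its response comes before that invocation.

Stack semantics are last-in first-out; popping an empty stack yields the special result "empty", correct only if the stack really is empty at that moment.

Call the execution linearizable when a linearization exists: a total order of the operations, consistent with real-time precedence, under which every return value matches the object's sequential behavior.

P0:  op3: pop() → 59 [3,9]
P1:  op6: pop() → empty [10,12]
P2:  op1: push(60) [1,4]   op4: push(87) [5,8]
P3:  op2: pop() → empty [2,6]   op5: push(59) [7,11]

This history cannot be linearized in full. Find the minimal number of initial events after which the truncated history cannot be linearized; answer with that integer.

one valid order for events 1..11 is op2, op1, op4, op5, op3:
step 1: op2 pop() → empty — stack <>
step 2: op1 push(60) — stack <60>
step 3: op4 push(87) — stack <60,87>
step 4: op5 push(59) — stack <60,87,59>
step 5: op3 pop() → 59 — stack <60,87>
include event 12 — op6 responding at 12 — and every candidate order breaks
take op1, op2, op3, op4, op5, op6: step 2 already fails, because op2 pop() → empty cannot occur there
take op1, op2, op3, op4, op6, op5: step 2 already fails, because op2 pop() → empty cannot occur there

12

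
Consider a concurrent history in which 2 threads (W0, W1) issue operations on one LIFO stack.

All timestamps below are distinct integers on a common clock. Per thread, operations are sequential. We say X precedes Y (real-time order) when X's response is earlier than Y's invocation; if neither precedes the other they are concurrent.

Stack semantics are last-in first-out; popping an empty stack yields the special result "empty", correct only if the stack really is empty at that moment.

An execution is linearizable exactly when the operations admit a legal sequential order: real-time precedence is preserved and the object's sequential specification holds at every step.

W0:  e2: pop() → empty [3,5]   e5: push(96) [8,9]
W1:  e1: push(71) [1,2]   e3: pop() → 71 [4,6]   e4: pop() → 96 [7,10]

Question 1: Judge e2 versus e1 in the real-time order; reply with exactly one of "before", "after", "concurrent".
after

e2 spans [3,5], e1 spans [1,2]
resp(e1)=2 < inv(e2)=3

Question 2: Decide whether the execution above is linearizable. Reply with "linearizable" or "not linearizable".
linearizable

a witness: e1, e3, e2, e5, e4
step 1: e1 push(71) — stack <71>
step 2: e3 pop() → 71 — stack <>
step 3: e2 pop() → empty — stack <>
step 4: e5 push(96) — stack <96>
step 5: e4 pop() → 96 — stack <>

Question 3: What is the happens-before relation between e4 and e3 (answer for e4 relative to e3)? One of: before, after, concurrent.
after

e4 spans [7,10], e3 spans [4,6]
resp(e3)=6 < inv(e4)=7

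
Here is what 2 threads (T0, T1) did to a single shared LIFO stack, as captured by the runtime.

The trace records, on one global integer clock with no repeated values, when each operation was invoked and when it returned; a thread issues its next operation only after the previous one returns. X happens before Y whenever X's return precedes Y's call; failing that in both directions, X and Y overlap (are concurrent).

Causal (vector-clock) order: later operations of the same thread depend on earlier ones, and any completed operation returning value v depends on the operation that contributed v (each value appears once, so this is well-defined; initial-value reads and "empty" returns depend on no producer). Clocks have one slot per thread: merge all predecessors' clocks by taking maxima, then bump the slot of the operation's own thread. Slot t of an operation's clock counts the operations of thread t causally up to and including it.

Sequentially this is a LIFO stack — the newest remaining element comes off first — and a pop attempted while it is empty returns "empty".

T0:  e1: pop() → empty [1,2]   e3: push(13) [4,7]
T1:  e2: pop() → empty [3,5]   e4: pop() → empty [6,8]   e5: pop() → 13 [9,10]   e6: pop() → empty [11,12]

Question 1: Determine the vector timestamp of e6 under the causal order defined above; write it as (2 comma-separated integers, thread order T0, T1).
Answer: (2, 4)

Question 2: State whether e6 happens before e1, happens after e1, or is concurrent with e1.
Answer: after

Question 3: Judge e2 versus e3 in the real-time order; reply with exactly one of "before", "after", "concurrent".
Answer: concurrent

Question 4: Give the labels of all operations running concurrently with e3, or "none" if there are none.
Answer: e2, e4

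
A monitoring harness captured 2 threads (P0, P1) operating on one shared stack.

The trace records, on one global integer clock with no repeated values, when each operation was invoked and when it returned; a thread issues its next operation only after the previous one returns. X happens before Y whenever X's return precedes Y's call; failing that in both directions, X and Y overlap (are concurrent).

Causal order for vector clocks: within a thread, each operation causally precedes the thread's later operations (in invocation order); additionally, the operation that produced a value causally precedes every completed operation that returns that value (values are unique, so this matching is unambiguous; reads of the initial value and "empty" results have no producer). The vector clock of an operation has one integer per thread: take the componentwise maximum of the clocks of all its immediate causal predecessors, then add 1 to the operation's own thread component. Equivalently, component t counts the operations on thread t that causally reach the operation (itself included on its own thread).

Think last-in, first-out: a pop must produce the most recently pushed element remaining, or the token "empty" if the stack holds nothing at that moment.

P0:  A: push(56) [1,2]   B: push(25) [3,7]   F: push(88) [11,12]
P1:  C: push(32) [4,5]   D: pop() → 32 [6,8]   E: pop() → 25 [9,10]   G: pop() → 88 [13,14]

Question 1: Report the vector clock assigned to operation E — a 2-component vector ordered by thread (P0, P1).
C (invocation 4): nothing precedes it; P1's component alone gives (0, 1)
A (invocation 1): nothing precedes it; P0's component alone gives (1, 0)
merge at D (invoked 6): VC(C)=(0, 1), own-thread bump on P1 → (0, 2)
merge at B (invoked 3): VC(A)=(1, 0), own-thread bump on P0 → (2, 0)
merge at F (invoked 11): VC(B)=(2, 0), own-thread bump on P0 → (3, 0)
merge at E (invoked 9): VC(B)=(2, 0), VC(D)=(0, 2), own-thread bump on P1 → (2, 3)
merge at G (invoked 13): VC(E)=(2, 3), VC(F)=(3, 0), own-thread bump on P1 → (3, 4)
target: VC(E) = (2, 3)

(2, 3)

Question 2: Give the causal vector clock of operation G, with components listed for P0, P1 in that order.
invoked at 4, C has no predecessors; its own P1 bump gives (0, 1)
invoked at 1, A has no predecessors; its own P0 bump gives (1, 0)
D (invocation 6): componentwise max over VC(C)=(0, 1), +1 at P1, giving (0, 2)
B (invocation 3): componentwise max over VC(A)=(1, 0), +1 at P0, giving (2, 0)
F (invocation 11): componentwise max over VC(B)=(2, 0), +1 at P0, giving (3, 0)
E (invocation 9): componentwise max over VC(B)=(2, 0), VC(D)=(0, 2), +1 at P1, giving (2, 3)
G (invocation 13): componentwise max over VC(E)=(2, 3), VC(F)=(3, 0), +1 at P1, giving (3, 4)
target: VC(G) = (3, 4)

(3, 4)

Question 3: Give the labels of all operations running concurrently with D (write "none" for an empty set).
D spans [6,8]; an op avoiding the whole window 6..8 is ordered, any other is concurrent
A [1,2]: before
B [3,7]: concurrent
C [4,5]: before
E [9,10]: after
F [11,12]: after
G [13,14]: after

B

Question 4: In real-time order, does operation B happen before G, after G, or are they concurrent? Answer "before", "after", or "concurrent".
B spans [3,7], G spans [13,14]
resp(B)=7 < inv(G)=13

before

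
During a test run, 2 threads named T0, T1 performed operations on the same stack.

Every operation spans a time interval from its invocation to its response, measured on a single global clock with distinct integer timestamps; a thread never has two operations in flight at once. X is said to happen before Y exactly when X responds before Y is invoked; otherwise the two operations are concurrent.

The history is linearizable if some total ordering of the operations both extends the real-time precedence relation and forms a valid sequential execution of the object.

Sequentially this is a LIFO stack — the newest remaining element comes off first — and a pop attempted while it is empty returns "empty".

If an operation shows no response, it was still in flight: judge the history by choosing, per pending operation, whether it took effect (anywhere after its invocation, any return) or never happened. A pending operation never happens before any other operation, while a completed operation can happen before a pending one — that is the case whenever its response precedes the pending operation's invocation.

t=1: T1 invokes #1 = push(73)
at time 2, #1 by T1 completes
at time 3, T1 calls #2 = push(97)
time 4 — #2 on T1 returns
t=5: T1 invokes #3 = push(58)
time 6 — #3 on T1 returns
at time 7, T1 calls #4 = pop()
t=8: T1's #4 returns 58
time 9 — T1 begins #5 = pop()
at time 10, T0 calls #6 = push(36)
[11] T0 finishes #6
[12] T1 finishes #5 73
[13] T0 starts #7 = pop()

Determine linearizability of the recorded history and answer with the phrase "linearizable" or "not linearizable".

not linearizable

the violation lands at event 12, #5's response at time 12: events 1..11 linearize, events 1..12 do not
6 completed operations, 2 real-time-consistent orders — every stack replay fails
take #1, #2, #3, #4, #5, #6: step 5 already fails, because #5 pop() → 73 cannot occur there
take #1, #2, #3, #4, #6, #5: step 6 already fails, because #5 pop() → 73 cannot occur there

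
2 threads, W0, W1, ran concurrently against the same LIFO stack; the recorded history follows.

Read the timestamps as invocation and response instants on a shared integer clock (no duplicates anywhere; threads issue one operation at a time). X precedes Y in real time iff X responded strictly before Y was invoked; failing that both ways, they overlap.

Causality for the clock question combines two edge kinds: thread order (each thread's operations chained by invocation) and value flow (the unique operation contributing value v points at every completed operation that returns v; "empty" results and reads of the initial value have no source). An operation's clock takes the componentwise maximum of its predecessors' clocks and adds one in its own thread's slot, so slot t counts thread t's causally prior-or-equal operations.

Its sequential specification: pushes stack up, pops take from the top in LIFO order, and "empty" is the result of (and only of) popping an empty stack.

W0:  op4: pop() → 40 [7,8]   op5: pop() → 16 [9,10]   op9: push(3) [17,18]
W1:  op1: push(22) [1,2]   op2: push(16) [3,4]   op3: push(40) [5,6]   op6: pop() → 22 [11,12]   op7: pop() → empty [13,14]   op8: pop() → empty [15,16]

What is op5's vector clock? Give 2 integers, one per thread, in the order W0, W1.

(2, 3)

root op op1, invoked 1: fresh clock plus W1's own tick → (0, 1)
VC(op2, invoked at 3): max of VC(op1)=(0, 1), then +1 on thread W1 → (0, 2)
VC(op3, invoked at 5): max of VC(op2)=(0, 2), then +1 on thread W1 → (0, 3)
VC(op6, invoked at 11): max of VC(op1)=(0, 1), VC(op3)=(0, 3), then +1 on thread W1 → (0, 4)
VC(op4, invoked at 7): max of VC(op3)=(0, 3), then +1 on thread W0 → (1, 3)
VC(op7, invoked at 13): max of VC(op6)=(0, 4), then +1 on thread W1 → (0, 5)
VC(op5, invoked at 9): max of VC(op2)=(0, 2), VC(op4)=(1, 3), then +1 on thread W0 → (2, 3)
VC(op8, invoked at 15): max of VC(op7)=(0, 5), then +1 on thread W1 → (0, 6)
VC(op9, invoked at 17): max of VC(op5)=(2, 3), then +1 on thread W0 → (3, 3)
target: VC(op5) = (2, 3)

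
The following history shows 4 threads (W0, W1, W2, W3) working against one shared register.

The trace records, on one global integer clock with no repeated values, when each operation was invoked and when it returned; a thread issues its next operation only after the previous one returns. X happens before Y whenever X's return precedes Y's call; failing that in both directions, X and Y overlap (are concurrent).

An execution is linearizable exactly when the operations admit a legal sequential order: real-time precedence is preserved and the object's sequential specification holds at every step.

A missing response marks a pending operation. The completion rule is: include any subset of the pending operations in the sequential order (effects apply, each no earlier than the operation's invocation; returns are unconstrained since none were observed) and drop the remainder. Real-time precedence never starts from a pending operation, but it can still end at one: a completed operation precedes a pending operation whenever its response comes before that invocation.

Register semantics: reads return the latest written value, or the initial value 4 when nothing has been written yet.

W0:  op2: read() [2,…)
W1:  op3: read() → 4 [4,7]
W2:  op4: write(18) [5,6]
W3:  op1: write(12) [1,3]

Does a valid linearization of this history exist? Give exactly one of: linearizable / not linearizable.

not linearizable

the violation lands at event 7, op3's response at time 7: events 1..6 linearize, events 1..7 do not
real-time-consistent orders of the 3 completed operations: 2 — all fail the register replay
including or dropping the 1 pending operation (op2) in any combination fails
take op1, op3, op4 (pending dropped): step 2 already fails, because op3 read() → 4 cannot occur there
take op1, op4, op3 (pending dropped): step 3 already fails, because op3 read() → 4 cannot occur there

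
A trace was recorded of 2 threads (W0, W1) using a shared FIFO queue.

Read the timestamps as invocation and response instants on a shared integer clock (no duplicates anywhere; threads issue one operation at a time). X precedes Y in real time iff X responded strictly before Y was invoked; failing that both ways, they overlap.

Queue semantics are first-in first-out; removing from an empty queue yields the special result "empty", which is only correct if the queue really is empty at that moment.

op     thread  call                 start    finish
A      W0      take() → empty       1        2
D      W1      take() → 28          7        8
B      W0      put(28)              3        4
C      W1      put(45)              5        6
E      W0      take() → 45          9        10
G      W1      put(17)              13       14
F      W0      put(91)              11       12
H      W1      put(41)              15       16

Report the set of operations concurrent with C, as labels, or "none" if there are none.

none

C spans [5,6]: anything still running between times 5 and 6 counts as concurrent
A [1,2]: before
B [3,4]: before
D [7,8]: after
E [9,10]: after
F [11,12]: after
G [13,14]: after
H [15,16]: after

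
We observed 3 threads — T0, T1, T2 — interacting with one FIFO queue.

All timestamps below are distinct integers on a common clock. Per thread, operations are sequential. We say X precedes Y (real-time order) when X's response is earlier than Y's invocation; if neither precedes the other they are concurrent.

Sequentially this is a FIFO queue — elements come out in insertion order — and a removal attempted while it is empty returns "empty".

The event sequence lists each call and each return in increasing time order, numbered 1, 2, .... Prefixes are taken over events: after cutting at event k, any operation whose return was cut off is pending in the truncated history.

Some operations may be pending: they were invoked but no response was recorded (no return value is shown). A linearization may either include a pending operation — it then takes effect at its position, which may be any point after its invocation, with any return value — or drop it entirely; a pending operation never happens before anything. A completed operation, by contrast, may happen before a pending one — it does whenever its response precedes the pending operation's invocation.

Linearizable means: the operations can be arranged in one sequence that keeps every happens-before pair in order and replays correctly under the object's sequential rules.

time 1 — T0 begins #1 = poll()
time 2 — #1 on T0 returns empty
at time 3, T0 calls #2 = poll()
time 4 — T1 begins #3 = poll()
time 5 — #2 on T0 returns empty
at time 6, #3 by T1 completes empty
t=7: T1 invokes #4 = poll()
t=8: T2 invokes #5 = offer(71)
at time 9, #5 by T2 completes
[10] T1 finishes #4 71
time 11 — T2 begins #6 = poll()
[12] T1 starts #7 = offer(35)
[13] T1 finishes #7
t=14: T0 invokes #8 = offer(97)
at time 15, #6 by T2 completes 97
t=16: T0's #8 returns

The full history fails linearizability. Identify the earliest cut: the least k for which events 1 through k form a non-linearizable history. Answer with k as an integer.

events 1..14 are linearizable, e.g. via #1, #2, #3, #5, #4, #6, #7:
after step 1 (#1 poll() → empty): queue <>
after step 2 (#2 poll() → empty): queue <>
after step 3 (#3 poll() → empty): queue <>
after step 4 (#5 offer(71)): queue <71>
after step 5 (#4 poll() → 71): queue <>
after step 6 (#6 poll() (pending, included)): queue <>
after step 7 (#7 offer(35)): queue <35>
include event 15 — #6 responding at 15 — and every candidate order breaks
completion choices over the 1 pending operation (#8) were checked; none helps
for example #1, #2, #3, #4, #5, #6, #7 (pending dropped) fails at step 4: #4 poll() → 71 is not legal there
for example #1, #2, #3, #4, #5, #7, #6 (pending dropped) fails at step 4: #4 poll() → 71 is not legal there

15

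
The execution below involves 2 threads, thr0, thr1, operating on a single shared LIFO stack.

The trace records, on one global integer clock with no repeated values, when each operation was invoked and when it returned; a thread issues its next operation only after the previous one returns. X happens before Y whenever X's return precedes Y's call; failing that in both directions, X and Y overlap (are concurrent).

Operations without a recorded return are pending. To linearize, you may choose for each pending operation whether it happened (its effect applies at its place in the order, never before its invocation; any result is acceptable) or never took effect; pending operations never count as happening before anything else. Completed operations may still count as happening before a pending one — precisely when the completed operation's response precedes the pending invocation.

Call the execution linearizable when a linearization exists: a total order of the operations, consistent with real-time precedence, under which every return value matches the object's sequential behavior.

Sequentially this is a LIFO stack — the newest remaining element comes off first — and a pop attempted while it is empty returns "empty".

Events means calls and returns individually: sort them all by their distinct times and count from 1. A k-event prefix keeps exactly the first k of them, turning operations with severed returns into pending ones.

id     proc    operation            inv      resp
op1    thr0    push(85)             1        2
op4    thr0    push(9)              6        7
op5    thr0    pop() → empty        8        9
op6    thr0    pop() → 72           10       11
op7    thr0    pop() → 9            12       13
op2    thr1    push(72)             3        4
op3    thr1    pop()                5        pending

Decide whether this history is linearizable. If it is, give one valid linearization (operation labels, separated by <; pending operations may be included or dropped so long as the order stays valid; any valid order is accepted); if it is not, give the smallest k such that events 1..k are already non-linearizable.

not linearizable — minimal violating prefix: 9 events

prefix check: 1..8 passes, 1..9 fails once op5's time-9 response joins
one real-time candidate order over the 4 completed operations — the LIFO stack replay rejects it
no escape via the 1 pending operation (op3): every completion choice fails
sample order op1, op2, op4, op5 (pending dropped) stalls at step 4 — op5 pop() → empty has no legal effect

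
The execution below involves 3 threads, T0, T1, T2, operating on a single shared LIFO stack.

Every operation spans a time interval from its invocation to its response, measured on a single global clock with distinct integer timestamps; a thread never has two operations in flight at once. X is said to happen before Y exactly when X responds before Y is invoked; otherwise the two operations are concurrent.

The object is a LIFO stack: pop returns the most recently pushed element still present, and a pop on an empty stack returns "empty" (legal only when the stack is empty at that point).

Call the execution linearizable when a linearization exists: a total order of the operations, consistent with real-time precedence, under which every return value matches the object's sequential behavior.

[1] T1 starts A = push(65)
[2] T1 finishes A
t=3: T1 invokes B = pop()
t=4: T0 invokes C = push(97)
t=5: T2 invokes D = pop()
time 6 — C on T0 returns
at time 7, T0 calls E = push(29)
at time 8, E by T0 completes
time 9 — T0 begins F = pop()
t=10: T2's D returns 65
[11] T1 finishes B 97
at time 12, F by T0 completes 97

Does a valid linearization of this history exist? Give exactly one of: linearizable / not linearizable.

not linearizable

through event 11 a valid linearization exists; event 12 (F responding at time 12) ends that
6 completed operations, 20 real-time-consistent orders — every LIFO stack replay fails
for example A, B, C, D, E, F fails at step 2: B pop() → 97 is not legal there
for example A, B, C, E, D, F fails at step 2: B pop() → 97 is not legal there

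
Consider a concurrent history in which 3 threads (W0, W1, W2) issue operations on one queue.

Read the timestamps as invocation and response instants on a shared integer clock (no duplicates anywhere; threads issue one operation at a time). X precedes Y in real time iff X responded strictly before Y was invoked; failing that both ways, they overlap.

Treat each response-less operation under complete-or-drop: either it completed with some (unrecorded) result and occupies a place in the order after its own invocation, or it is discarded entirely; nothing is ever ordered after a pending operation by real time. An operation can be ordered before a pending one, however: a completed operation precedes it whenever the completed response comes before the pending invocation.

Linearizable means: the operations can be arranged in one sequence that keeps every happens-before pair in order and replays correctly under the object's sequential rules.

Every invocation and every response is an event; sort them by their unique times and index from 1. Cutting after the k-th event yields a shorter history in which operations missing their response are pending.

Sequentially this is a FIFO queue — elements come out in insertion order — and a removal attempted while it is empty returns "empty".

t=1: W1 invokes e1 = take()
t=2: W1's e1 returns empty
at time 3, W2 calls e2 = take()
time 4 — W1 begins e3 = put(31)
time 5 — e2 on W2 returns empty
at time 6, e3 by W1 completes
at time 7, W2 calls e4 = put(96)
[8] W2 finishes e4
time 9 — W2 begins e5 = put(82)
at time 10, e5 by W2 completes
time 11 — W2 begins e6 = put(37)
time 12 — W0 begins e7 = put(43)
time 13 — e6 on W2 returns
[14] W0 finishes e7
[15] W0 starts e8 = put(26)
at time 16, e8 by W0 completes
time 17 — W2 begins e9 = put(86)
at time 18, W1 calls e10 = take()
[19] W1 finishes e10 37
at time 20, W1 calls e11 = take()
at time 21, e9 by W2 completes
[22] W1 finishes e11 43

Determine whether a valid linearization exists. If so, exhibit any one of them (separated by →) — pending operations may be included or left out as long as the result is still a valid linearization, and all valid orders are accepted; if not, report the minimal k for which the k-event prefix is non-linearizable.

cut after 18 events: linearizable; cut after 19 events (e10 responds, time 19): not linearizable
checked exhaustively: 4 real-time-consistent orders of 9 completed operations, zero legal queue replays
no escape via the 1 pending operation (e9): every completion choice fails
e.g. e1, e2, e3, e4, e5, e6, e7, e8, e10 (pending dropped): illegal at step 9, since e10 take() → 37 cannot apply there
e.g. e1, e2, e3, e4, e5, e7, e6, e8, e10 (pending dropped): illegal at step 9, since e10 take() → 37 cannot apply there

not linearizable — minimal violating prefix: 19 events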